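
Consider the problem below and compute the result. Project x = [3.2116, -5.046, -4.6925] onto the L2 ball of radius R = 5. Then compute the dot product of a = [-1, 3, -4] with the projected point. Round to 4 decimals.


Step 1: Compute ||x|| (intermediates to 6 decimals).
||x|| = sqrt(3.2116^2 + (-5.046)^2 + (-4.6925)^2) = 7.602371
Step 2: Project.
Since ||x|| > R, scale = R/||x|| = 5/7.602371 = 0.65769, proj(x) = scale * x
proj(x) = [2.112237, -3.318704, -3.08621]
Step 3: Dot product.
a^T * proj(x) = -1*2.112237 + 3*(-3.318704) - 4*(-3.08621) = 0.2765


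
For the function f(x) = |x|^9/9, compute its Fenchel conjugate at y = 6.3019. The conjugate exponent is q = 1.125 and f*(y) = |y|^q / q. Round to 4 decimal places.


The conjugate exponent q satisfies 1/p + 1/q = 1.
p = 9, so q = 9/(9 - 1) = 1.125
|y|^q = 6.3019^1.125 = 7.9324
f*(6.3019) = 7.9324 / 1.125 = 7.051


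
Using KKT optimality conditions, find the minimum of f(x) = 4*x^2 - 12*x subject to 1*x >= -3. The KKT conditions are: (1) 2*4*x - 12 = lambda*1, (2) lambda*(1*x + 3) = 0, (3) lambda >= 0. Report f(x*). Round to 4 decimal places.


Step 1: Try lambda = 0 (constraint inactive).
Stationarity: 2*4*x - 12 = 0
x* = 12/(2*4) = 1.5
Check constraint: 1*1.5 = 1.5 >= -3 -- satisfied.
Step 2: Compute optimal value.
f(x*) = 4*1.5^2 - 12*1.5 = -9.0


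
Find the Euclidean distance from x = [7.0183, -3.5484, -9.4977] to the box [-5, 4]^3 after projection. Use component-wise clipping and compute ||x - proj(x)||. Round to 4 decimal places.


Project each component onto [-5, 4].
clip(7.0183) = 4.0, clip(-3.5484) = -3.5484, clip(-9.4977) = -5.0
Projection = [4.0, -3.5484, -5.0]
Squared diffs: [9.1101, 0.0, 20.2293]
Distance = sqrt(29.3394) = 5.4166


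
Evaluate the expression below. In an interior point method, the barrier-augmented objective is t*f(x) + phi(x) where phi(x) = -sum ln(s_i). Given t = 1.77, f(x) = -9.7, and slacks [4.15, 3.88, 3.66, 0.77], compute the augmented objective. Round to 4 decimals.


Step 1: Compute log-barrier.
ln values: [1.4231, 1.3558, 1.2975, -0.2614]
phi = -(1.4231 + 1.3558 + 1.2975 - 0.2614) = -3.815
Step 2: Compute augmented objective.
t*f(x) = 1.77*-9.7 = -17.169
Total = -17.169 - 3.815 = -20.984


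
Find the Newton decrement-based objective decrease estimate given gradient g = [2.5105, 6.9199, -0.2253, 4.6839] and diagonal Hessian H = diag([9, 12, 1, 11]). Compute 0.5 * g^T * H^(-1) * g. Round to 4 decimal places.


Step 1: H is diagonal, so H^(-1) * g = [0.2789, 0.5767, -0.2253, 0.4258].
Step 2: g^T H^(-1) g = sum_i g_i^2 / H_ii
  = (2.5105)^2/9 + (6.9199)^2/12 + (-0.2253)^2/1 + (4.6839)^2/11
  = 0.7003 + 3.9904 + 0.0508 + 1.9944 = 6.7359
Step 3: Objective decrease = 0.5 * g^T H^(-1) g = 3.368


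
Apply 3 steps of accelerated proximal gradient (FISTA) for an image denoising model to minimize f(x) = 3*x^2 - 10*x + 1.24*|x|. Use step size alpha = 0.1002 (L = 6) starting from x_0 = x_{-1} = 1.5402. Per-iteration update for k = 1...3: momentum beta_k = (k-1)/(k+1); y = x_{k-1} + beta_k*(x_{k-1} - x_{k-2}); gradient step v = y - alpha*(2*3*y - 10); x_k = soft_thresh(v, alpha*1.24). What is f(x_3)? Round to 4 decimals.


FISTA on f(x) = 3*x^2 - 10*x + 1.24*|x|
L = 6, alpha = 0.1002
Iteration 1: beta = 0.0, y = 1.5402 + 0.0*(1.5402 - 1.5402) = 1.5402
  grad(y) = -0.7588, v = y - alpha*grad = 1.6162
  prox(v) = soft_thresh(1.6162, 0.1242) = 1.492
Iteration 2: beta = 0.3333, y = 1.492 + 0.3333*(1.492 - 1.5402) = 1.4759
  grad(y) = -1.1445, v = y - alpha*grad = 1.5906
  prox(v) = soft_thresh(1.5906, 0.1242) = 1.4663
Iteration 3: beta = 0.5, y = 1.4663 + 0.5*(1.4663 - 1.492) = 1.4535
  grad(y) = -1.2788, v = y - alpha*grad = 1.5817
  prox(v) = soft_thresh(1.5817, 0.1242) = 1.4574
f(x_3) = 3*1.4574^2 - 10*1.4574 + 1.24*|1.4574| = -6.3948


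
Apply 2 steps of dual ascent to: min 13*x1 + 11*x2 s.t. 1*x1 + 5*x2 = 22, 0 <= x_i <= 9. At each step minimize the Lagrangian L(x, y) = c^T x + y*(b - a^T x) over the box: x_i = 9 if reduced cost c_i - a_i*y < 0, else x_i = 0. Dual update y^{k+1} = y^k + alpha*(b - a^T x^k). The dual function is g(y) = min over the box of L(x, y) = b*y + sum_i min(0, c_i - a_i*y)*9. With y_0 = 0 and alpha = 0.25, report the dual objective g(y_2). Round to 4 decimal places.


Dual ascent for LP: min 13*x1 + 11*x2, 1*x1 + 5*x2 = 22, 0 <= x_i <= 9
Step 1: y^k = 0.0, reduced costs: (13.0, 11.0)
  x^k = (0.0, 0.0), subgradient = b - a^T x = 22.0
  y^{k+1} = 0.0 + 0.25*22.0 = 5.5
Step 2: y^k = 5.5, reduced costs: (7.5, -16.5)
  x^k = (0.0, 9.0), subgradient = b - a^T x = -23.0
  y^{k+1} = 5.5 + 0.25*-23.0 = -0.25
Dual objective at y_2 = -0.25: reduced costs (13.25, 12.25), box minimizer x = (0.0, 0.0)
g(y_2) = b*y + (c1 - a1*y)*x1 + (c2 - a2*y)*x2 = 22*(-0.25) + 13.25*0.0 + 12.25*0.0 = -5.5 + 0.0 + 0.0 = -5.5


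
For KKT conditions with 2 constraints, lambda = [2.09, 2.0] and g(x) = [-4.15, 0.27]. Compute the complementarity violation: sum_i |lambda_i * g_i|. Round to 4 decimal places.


KKT complementary slackness check:
lambda_1 * g_1 = 2.09 * -4.15 = -8.6735
lambda_2 * g_2 = 2.0 * 0.27 = 0.54
Total violation = 8.6735 + 0.54 = 9.2135


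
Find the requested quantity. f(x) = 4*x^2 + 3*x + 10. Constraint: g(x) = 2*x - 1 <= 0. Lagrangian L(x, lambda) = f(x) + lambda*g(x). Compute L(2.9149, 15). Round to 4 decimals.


Step 1: Evaluate f(x).
f(2.9149) = 4*2.9149^2 + 3*2.9149 + 10 = 52.7313
Step 2: Evaluate g(x).
g(2.9149) = 2*2.9149 - 1 = 4.8298
Step 3: Compute Lagrangian.
L = 52.7313 + 15*4.8298 = 125.1783


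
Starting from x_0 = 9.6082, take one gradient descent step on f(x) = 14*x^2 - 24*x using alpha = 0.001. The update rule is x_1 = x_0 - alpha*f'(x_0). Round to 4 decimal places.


We compute the gradient at x_0 and apply the update.
f'(x) = 28*x - 24
f'(9.6082) = 28*9.6082 - 24 = 245.0296
x_1 = 9.6082 - 0.001*245.0296 = 9.3632


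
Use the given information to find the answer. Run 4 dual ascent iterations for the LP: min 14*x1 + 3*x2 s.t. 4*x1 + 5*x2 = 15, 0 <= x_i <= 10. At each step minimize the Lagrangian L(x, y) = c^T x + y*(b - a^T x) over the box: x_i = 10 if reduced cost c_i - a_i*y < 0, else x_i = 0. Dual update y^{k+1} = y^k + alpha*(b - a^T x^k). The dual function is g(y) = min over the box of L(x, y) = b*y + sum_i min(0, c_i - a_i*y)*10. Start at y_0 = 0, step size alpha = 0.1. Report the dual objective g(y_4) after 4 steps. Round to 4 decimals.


Dual ascent for LP: min 14*x1 + 3*x2, 4*x1 + 5*x2 = 15, 0 <= x_i <= 10
Step 1: y^k = 0.0, reduced costs: (14.0, 3.0)
  x^k = (0.0, 0.0), subgradient = b - a^T x = 15.0
  y^{k+1} = 0.0 + 0.1*15.0 = 1.5
Step 2: y^k = 1.5, reduced costs: (8.0, -4.5)
  x^k = (0.0, 10.0), subgradient = b - a^T x = -35.0
  y^{k+1} = 1.5 + 0.1*-35.0 = -2.0
Step 3: y^k = -2.0, reduced costs: (22.0, 13.0)
  x^k = (0.0, 0.0), subgradient = b - a^T x = 15.0
  y^{k+1} = -2.0 + 0.1*15.0 = -0.5
Step 4: y^k = -0.5, reduced costs: (16.0, 5.5)
  x^k = (0.0, 0.0), subgradient = b - a^T x = 15.0
  y^{k+1} = -0.5 + 0.1*15.0 = 1.0
Dual objective at y_4 = 1.0: reduced costs (10.0, -2.0), box minimizer x = (0.0, 10.0)
g(y_4) = b*y + (c1 - a1*y)*x1 + (c2 - a2*y)*x2 = 15*1.0 + 10.0*0.0 + (-2.0)*10.0 = 15.0 + 0.0 - 20.0 = -5.0


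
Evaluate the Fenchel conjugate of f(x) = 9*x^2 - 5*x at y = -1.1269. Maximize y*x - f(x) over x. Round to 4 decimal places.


f*(y) = sup_x {y*x - a*x^2 - b*x} = sup_x {(y-b)*x - a*x^2}
FOC: (y - b) - 2a*x = 0 => x* = (y - b)/(2a)
x* = (-1.1269 + 5)/(2*9) = 0.2152
f*(-1.1269) = (y-b)^2/(4a) = (-1.1269 + 5)^2/(4*9)
= 15.0009/36 = 0.4167


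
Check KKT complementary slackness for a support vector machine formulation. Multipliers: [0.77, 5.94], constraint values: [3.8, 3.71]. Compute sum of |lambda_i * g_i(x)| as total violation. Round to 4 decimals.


KKT complementary slackness check:
lambda_1 * g_1 = 0.77 * 3.8 = 2.926
lambda_2 * g_2 = 5.94 * 3.71 = 22.0374
Total violation = 2.926 + 22.0374 = 24.9634


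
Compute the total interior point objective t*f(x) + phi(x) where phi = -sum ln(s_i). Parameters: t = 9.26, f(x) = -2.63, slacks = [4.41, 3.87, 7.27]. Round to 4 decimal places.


Step 1: Compute log-barrier.
ln values: [1.4839, 1.3533, 1.9838]
phi = -(1.4839 + 1.3533 + 1.9838) = -4.8209
Step 2: Compute augmented objective.
t*f(x) = 9.26*-2.63 = -24.3538
Total = -24.3538 - 4.8209 = -29.1747


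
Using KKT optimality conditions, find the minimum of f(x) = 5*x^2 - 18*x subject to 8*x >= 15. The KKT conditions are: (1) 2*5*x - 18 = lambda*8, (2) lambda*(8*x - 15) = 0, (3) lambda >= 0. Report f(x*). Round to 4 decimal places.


Step 1: Try lambda = 0 (constraint inactive).
x_unc = 18/(2*5) = 1.8
Check: 8*1.8 = 14.4 < 15 -- violated!
Step 2: Constraint must be active: 8*x = 15
x* = 15/8 = 1.875
lambda = (2*5*1.875 - 18)/8 = 0.0938
Step 3: Compute optimal value.
f(x*) = 5*1.875^2 - 18*1.875 = -16.1719


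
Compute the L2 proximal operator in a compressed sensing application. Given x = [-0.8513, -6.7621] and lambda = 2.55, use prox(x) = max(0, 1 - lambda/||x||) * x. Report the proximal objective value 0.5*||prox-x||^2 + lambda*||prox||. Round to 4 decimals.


Step 1: Compute ||x||.
||x|| = 6.8155
Step 2: Compute scaling factor.
scale = max(0, 1 - 2.55/6.8155) = 0.6259
Step 3: prox(x) = [-0.5328, -4.2321]
||prox(x)|| = 4.2655
Step 4: Proximal objective.
0.5*||prox-x||^2 = 3.2513
lambda*||prox|| = 10.877
Total = 14.1282


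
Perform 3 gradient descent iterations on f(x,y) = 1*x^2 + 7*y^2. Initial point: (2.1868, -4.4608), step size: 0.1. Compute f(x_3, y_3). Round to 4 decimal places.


Gradient descent on f(x,y) = 1*x^2 + 7*y^2.
Starting point: (2.1868, -4.4608), alpha = 0.1
Step 1: grad_x = 2*1*2.1868 = 4.3736, grad_y = 2*7*-4.4608 = -62.4512
  x_1 = 2.1868 - 0.1*4.3736 = 1.7494
  y_1 = -4.4608 - 0.1*-62.4512 = 1.7843
Step 2: grad_x = 2*1*1.7494 = 3.4989, grad_y = 2*7*1.7843 = 24.9805
  x_2 = 1.7494 - 0.1*3.4989 = 1.3996
  y_2 = 1.7843 - 0.1*24.9805 = -0.7137
Step 3: grad_x = 2*1*1.3996 = 2.7991, grad_y = 2*7*-0.7137 = -9.9922
  x_3 = 1.3996 - 0.1*2.7991 = 1.1196
  y_3 = -0.7137 - 0.1*-9.9922 = 0.2855
f(1.1196, 0.2855) = 1*1.1196^2 + 7*0.2855^2 = 1.8241


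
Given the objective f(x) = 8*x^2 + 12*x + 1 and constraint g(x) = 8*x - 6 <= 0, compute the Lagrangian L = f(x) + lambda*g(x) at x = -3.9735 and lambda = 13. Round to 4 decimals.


Step 1: Evaluate f(x).
f(-3.9735) = 8*(-3.9735)^2 + 12*(-3.9735) + 1 = 79.6276
Step 2: Evaluate g(x).
g(-3.9735) = 8*-3.9735 - 6 = -37.788
Step 3: Compute Lagrangian.
L = 79.6276 + 13*-37.788 = -411.6164


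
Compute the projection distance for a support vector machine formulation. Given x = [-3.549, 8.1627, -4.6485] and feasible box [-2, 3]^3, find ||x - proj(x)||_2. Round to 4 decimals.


Project each component onto [-2, 3].
clip(-3.549) = -2.0, clip(8.1627) = 3.0, clip(-4.6485) = -2.0
Projection = [-2.0, 3.0, -2.0]
Squared diffs: [2.3994, 26.6535, 7.0146]
Distance = sqrt(36.0675) = 6.0056


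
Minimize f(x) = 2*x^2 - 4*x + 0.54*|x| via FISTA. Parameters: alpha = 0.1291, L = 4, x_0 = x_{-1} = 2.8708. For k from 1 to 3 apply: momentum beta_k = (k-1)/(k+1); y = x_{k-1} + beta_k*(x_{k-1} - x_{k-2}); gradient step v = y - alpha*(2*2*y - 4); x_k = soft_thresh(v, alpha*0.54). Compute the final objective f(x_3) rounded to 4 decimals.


FISTA on f(x) = 2*x^2 - 4*x + 0.54*|x|
L = 4, alpha = 0.1291
Iteration 1: beta = 0.0, y = 2.8708 + 0.0*(2.8708 - 2.8708) = 2.8708
  grad(y) = 7.4832, v = y - alpha*grad = 1.9047
  prox(v) = soft_thresh(1.9047, 0.0697) = 1.835
Iteration 2: beta = 0.3333, y = 1.835 + 0.3333*(1.835 - 2.8708) = 1.4897
  grad(y) = 1.959, v = y - alpha*grad = 1.2368
  prox(v) = soft_thresh(1.2368, 0.0697) = 1.1671
Iteration 3: beta = 0.5, y = 1.1671 + 0.5*(1.1671 - 1.835) = 0.8332
  grad(y) = -0.6673, v = y - alpha*grad = 0.9193
  prox(v) = soft_thresh(0.9193, 0.0697) = 0.8496
f(x_3) = 2*0.8496^2 - 4*0.8496 + 0.54*|0.8496| = -1.496


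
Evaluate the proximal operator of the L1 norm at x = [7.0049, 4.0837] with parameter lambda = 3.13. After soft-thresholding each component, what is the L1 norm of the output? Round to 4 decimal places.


Soft-thresholding with lambda = 3.13:
prox(7.0049) = sign(7.0049)*max(|7.0049| - 3.13, 0) = 3.8749
prox(4.0837) = sign(4.0837)*max(|4.0837| - 3.13, 0) = 0.9537
prox(x) = [3.8749, 0.9537]
||prox(x)||_1 = 3.8749 + 0.9537 = 4.8286


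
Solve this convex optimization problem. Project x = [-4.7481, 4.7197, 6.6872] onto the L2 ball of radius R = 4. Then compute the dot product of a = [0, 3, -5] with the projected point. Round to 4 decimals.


Step 1: Compute ||x|| (intermediates to 6 decimals).
||x|| = sqrt((-4.7481)^2 + 4.7197^2 + 6.6872^2) = 9.462487
Step 2: Project.
Since ||x|| > R, scale = R/||x|| = 4/9.462487 = 0.422722, proj(x) = scale * x
proj(x) = [-2.007126, 1.995121, 2.826827]
Step 3: Dot product.
a^T * proj(x) = 0*(-2.007126) + 3*1.995121 - 5*2.826827 = -8.1488


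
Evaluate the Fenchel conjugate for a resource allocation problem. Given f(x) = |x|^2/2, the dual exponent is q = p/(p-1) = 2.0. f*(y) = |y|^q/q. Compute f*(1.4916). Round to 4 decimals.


The conjugate exponent q satisfies 1/p + 1/q = 1.
p = 2, so q = 2/(2 - 1) = 2.0
|y|^q = 1.4916^2.0 = 2.2249
f*(1.4916) = 2.2249 / 2.0 = 1.1124


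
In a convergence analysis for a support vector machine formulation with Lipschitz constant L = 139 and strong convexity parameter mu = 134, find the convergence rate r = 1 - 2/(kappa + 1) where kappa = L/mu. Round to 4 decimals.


Step 1: Compute the condition number.
kappa = L/mu = 139/134 = 1.0373
Step 2: Compute the convergence rate.
r = 1 - 2/(kappa + 1) = 1 - 2*mu/(L + mu) = (L - mu)/(L + mu) = 5/273 = 0.0183


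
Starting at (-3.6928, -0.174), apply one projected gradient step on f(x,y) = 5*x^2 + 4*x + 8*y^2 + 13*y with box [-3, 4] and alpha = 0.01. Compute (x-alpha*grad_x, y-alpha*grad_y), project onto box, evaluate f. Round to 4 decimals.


Step 1: Compute gradient at (-3.6928, -0.174).
grad_x = 2*5*-3.6928 + 4 = -32.928
grad_y = 2*8*-0.174 + 13 = 10.216
Step 2: Gradient step.
x_raw = -3.6928 - 0.01*-32.928 = -3.3635
y_raw = -0.174 - 0.01*10.216 = -0.2762
Step 3: Project onto [-3, 4].
x_proj = clip(-3.3635) = -3.0
y_proj = clip(-0.2762) = -0.2762
Step 4: Evaluate f.
f(-3.0, -0.2762) = 30.02


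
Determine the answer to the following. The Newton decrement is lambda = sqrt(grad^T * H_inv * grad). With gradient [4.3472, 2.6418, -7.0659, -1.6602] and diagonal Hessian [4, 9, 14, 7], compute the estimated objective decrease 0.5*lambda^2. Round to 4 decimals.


Step 1: H is diagonal, so H^(-1) * g = [1.0868, 0.2935, -0.5047, -0.2372].
Step 2: g^T H^(-1) g = sum_i g_i^2 / H_ii
  = (4.3472)^2/4 + (2.6418)^2/9 + (-7.0659)^2/14 + (-1.6602)^2/7
  = 4.7245 + 0.7755 + 3.5662 + 0.3938 = 9.46
Step 3: Objective decrease = 0.5 * g^T H^(-1) g = 4.73


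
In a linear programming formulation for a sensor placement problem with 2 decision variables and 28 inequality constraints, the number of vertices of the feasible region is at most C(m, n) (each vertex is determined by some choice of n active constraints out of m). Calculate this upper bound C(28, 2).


Each vertex corresponds to some choice of n active constraints out of m, so the number of vertices is at most C(m, n) = m! / (n!(m-n)!).
m = 28, n = 2
Numerator: 28 * 27
Denominator: 2! = 2
C(28, 2) = 378


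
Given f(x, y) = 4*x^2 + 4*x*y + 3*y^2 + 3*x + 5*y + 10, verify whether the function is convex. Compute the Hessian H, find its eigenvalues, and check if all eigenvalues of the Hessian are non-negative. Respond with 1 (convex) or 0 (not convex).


The Hessian of f(x,y) = 4*x^2 + 4*x*y + 3*y^2 + 3*x + 5*y + 10 is:
H = [[8, 4], [4, 6]]
Trace = 8 + 6 = 14
Determinant = 8*6 - (4)^2 = 32
Discriminant = (14)^2 - 4*32 = 68.0
Eigenvalues: lambda_1 = 2.8769, lambda_2 = 11.1231
The function is convex.

1


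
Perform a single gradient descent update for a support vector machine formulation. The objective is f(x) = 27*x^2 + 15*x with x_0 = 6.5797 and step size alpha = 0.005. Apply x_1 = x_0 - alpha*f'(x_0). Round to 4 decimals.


We compute the gradient at x_0 and apply the update.
f'(x) = 54*x + 15
f'(6.5797) = 54*6.5797 + 15 = 370.3038
x_1 = 6.5797 - 0.005*370.3038 = 4.7282


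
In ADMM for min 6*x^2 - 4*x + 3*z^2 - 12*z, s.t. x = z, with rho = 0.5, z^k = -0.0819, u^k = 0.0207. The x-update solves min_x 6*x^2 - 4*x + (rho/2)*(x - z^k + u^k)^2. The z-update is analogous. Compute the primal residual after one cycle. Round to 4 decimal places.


ADMM iteration with rho = 0.5, z^k = -0.0819, u^k = 0.0207
Step 1: x-update.
Minimize 6*x^2 - 4*x + (0.5/2)*(x + 0.0819 + 0.0207)^2
FOC: (2*6 + 0.5)*x = 4 + 0.5*(-0.0819 - 0.0207)
x^{k+1} = 0.3159
Step 2: z-update.
Minimize 3*z^2 - 12*z + (0.5/2)*(0.3159 - z + 0.0207)^2
FOC: (2*3 + 0.5)*z = 12 + 0.5*(0.3159 + 0.0207)
z^{k+1} = 1.872
Step 3: u-update.
u^{k+1} = 0.0207 + 0.3159 - 1.872 = -1.5354
Step 4: Primal residual = |0.3159 - 1.872| = 1.5561


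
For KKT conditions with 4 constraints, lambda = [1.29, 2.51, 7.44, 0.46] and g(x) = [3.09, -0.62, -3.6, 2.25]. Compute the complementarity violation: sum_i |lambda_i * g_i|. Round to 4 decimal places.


KKT complementary slackness check:
lambda_1 * g_1 = 1.29 * 3.09 = 3.9861
lambda_2 * g_2 = 2.51 * -0.62 = -1.5562
lambda_3 * g_3 = 7.44 * -3.6 = -26.784
lambda_4 * g_4 = 0.46 * 2.25 = 1.035
Total violation = 3.9861 + 1.5562 + 26.784 + 1.035 = 33.3613


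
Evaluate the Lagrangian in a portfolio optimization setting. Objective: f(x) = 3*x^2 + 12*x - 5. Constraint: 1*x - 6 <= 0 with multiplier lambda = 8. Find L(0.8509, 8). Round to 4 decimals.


Step 1: Evaluate f(x).
f(0.8509) = 3*0.8509^2 + 12*0.8509 - 5 = 7.3829
Step 2: Evaluate g(x).
g(0.8509) = 1*0.8509 - 6 = -5.1491
Step 3: Compute Lagrangian.
L = 7.3829 + 8*-5.1491 = -33.8099


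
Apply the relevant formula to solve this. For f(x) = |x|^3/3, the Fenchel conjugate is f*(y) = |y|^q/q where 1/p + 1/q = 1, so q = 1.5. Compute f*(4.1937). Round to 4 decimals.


The conjugate exponent q satisfies 1/p + 1/q = 1.
p = 3, so q = 3/(3 - 1) = 1.5
|y|^q = 4.1937^1.5 = 8.5881
f*(4.1937) = 8.5881 / 1.5 = 5.7254


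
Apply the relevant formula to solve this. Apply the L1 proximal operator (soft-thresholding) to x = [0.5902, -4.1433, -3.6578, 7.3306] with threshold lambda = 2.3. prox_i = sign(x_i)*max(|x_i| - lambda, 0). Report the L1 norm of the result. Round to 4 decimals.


Soft-thresholding with lambda = 2.3:
prox(0.5902) = sign(0.5902)*max(|0.5902| - 2.3, 0) = 0.0
prox(-4.1433) = sign(-4.1433)*max(|-4.1433| - 2.3, 0) = -1.8433
prox(-3.6578) = sign(-3.6578)*max(|-3.6578| - 2.3, 0) = -1.3578
prox(7.3306) = sign(7.3306)*max(|7.3306| - 2.3, 0) = 5.0306
prox(x) = [0.0, -1.8433, -1.3578, 5.0306]
||prox(x)||_1 = 0.0 + 1.8433 + 1.3578 + 5.0306 = 8.2317


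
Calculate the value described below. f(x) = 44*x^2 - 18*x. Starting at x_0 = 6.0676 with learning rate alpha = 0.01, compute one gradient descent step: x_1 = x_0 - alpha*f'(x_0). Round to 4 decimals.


We compute the gradient at x_0 and apply the update.
f'(x) = 88*x - 18
f'(6.0676) = 88*6.0676 - 18 = 515.9488
x_1 = 6.0676 - 0.01*515.9488 = 0.9081


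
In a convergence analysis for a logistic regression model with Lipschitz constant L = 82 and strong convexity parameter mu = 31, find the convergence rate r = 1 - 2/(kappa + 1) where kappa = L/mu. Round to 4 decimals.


Step 1: Compute the condition number.
kappa = L/mu = 82/31 = 2.6452
Step 2: Compute the convergence rate.
r = 1 - 2/(kappa + 1) = 1 - 2*mu/(L + mu) = (L - mu)/(L + mu) = 51/113 = 0.4513


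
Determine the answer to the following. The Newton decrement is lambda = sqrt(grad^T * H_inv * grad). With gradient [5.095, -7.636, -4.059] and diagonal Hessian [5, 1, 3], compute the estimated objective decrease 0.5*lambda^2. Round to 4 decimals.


Step 1: H is diagonal, so H^(-1) * g = [1.019, -7.636, -1.353].
Step 2: g^T H^(-1) g = sum_i g_i^2 / H_ii
  = (5.095)^2/5 + (-7.636)^2/1 + (-4.059)^2/3
  = 5.1918 + 58.3085 + 5.4918 = 68.9921
Step 3: Objective decrease = 0.5 * g^T H^(-1) g = 34.4961


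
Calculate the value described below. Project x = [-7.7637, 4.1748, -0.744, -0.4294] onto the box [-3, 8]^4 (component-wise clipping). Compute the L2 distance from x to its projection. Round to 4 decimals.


Project each component onto [-3, 8].
clip(-7.7637) = -3.0, clip(4.1748) = 4.1748, clip(-0.744) = -0.744, clip(-0.4294) = -0.4294
Projection = [-3.0, 4.1748, -0.744, -0.4294]
Squared diffs: [22.6928, 0.0, 0.0, 0.0]
Distance = sqrt(22.6928) = 4.7637


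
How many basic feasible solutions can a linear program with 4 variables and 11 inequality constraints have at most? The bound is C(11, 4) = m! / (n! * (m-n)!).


Each vertex corresponds to some choice of n active constraints out of m, so the number of vertices is at most C(m, n) = m! / (n!(m-n)!).
m = 11, n = 4
Numerator: 11 * 10 * 9 * 8
Denominator: 4! = 24
C(11, 4) = 330


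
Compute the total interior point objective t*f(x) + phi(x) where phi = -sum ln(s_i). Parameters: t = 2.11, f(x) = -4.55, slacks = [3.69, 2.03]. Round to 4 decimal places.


Step 1: Compute log-barrier.
ln values: [1.3056, 0.708]
phi = -(1.3056 + 0.708) = -2.0137
Step 2: Compute augmented objective.
t*f(x) = 2.11*-4.55 = -9.6005
Total = -9.6005 - 2.0137 = -11.6142


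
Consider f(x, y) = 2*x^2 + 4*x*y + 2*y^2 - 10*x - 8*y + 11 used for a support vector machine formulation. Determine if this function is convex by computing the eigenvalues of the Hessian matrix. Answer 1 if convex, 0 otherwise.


The Hessian of f(x,y) = 2*x^2 + 4*x*y + 2*y^2 - 10*x - 8*y + 11 is:
H = [[4, 4], [4, 4]]
Trace = 4 + 4 = 8
Determinant = 4*4 - (4)^2 = 0
Discriminant = (8)^2 - 4*0 = 64.0
Eigenvalues: lambda_1 = 0.0, lambda_2 = 8.0
The function is convex.

1


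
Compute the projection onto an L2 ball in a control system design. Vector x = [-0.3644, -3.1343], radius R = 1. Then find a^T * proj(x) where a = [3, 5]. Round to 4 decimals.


Step 1: Compute ||x|| (intermediates to 6 decimals).
||x|| = sqrt((-0.3644)^2 + (-3.1343)^2) = 3.155412
Step 2: Project.
Since ||x|| > R, scale = R/||x|| = 1/3.155412 = 0.316916, proj(x) = scale * x
proj(x) = [-0.115484, -0.99331]
Step 3: Dot product.
a^T * proj(x) = 3*(-0.115484) + 5*(-0.99331) = -5.313


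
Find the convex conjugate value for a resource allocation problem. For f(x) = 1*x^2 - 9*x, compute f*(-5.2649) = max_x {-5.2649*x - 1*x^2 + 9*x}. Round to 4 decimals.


f*(y) = sup_x {y*x - a*x^2 - b*x} = sup_x {(y-b)*x - a*x^2}
FOC: (y - b) - 2a*x = 0 => x* = (y - b)/(2a)
x* = (-5.2649 + 9)/(2*1) = 1.8676
f*(-5.2649) = (y-b)^2/(4a) = (-5.2649 + 9)^2/(4*1)
= 13.951/4 = 3.4877


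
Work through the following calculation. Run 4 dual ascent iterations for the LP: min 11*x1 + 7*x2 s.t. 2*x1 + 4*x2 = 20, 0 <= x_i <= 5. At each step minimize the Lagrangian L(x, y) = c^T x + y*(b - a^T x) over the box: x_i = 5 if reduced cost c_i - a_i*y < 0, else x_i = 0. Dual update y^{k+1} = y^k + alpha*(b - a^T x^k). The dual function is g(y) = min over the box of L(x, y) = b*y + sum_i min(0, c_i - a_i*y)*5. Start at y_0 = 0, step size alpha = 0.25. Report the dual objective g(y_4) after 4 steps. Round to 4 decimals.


Dual ascent for LP: min 11*x1 + 7*x2, 2*x1 + 4*x2 = 20, 0 <= x_i <= 5
Step 1: y^k = 0.0, reduced costs: (11.0, 7.0)
  x^k = (0.0, 0.0), subgradient = b - a^T x = 20.0
  y^{k+1} = 0.0 + 0.25*20.0 = 5.0
Step 2: y^k = 5.0, reduced costs: (1.0, -13.0)
  x^k = (0.0, 5.0), subgradient = b - a^T x = 0.0
  y^{k+1} = 5.0 + 0.25*0.0 = 5.0
Step 3: y^k = 5.0, reduced costs: (1.0, -13.0)
  x^k = (0.0, 5.0), subgradient = b - a^T x = 0.0
  y^{k+1} = 5.0 + 0.25*0.0 = 5.0
Step 4: y^k = 5.0, reduced costs: (1.0, -13.0)
  x^k = (0.0, 5.0), subgradient = b - a^T x = 0.0
  y^{k+1} = 5.0 + 0.25*0.0 = 5.0
Dual objective at y_4 = 5.0: reduced costs (1.0, -13.0), box minimizer x = (0.0, 5.0)
g(y_4) = b*y + (c1 - a1*y)*x1 + (c2 - a2*y)*x2 = 20*5.0 + 1.0*0.0 + (-13.0)*5.0 = 100.0 + 0.0 - 65.0 = 35.0


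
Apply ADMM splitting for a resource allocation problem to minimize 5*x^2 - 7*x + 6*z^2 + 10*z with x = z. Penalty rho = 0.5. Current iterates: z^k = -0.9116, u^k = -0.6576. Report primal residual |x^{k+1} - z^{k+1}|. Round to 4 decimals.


ADMM iteration with rho = 0.5, z^k = -0.9116, u^k = -0.6576
Step 1: x-update.
Minimize 5*x^2 - 7*x + (0.5/2)*(x + 0.9116 - 0.6576)^2
FOC: (2*5 + 0.5)*x = 7 + 0.5*(-0.9116 + 0.6576)
x^{k+1} = 0.6546
Step 2: z-update.
Minimize 6*z^2 + 10*z + (0.5/2)*(0.6546 - z - 0.6576)^2
FOC: (2*6 + 0.5)*z = -10 + 0.5*(0.6546 - 0.6576)
z^{k+1} = -0.8001
Step 3: u-update.
u^{k+1} = -0.6576 + 0.6546 + 0.8001 = 0.7971
Step 4: Primal residual = |0.6546 + 0.8001| = 1.4547


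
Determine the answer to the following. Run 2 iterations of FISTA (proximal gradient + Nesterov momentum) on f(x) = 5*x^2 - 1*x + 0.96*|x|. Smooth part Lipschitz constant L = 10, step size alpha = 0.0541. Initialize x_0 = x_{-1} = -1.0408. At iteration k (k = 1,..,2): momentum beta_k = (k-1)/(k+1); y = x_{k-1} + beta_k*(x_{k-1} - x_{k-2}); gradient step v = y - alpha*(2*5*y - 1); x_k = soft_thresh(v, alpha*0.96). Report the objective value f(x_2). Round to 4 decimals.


FISTA on f(x) = 5*x^2 - 1*x + 0.96*|x|
L = 10, alpha = 0.0541
Iteration 1: beta = 0.0, y = -1.0408 + 0.0*(-1.0408 + 1.0408) = -1.0408
  grad(y) = -11.408, v = y - alpha*grad = -0.4236
  prox(v) = soft_thresh(-0.4236, 0.0519) = -0.3717
Iteration 2: beta = 0.3333, y = -0.3717 + 0.3333*(-0.3717 + 1.0408) = -0.1487
  grad(y) = -2.4865, v = y - alpha*grad = -0.0141
  prox(v) = soft_thresh(-0.0141, 0.0519) = 0.0
f(x_2) = 5*0.0^2 - 1*0.0 + 0.96*|0.0| = 0.0


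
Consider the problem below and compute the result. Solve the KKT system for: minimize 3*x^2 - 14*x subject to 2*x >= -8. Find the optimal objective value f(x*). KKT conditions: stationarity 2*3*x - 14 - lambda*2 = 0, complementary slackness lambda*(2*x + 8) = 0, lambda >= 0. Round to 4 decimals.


Step 1: Try lambda = 0 (constraint inactive).
Stationarity: 2*3*x - 14 = 0
x* = 14/(2*3) = 7/3 = 2.3333 (rounded; the exact value 7/3 is used below)
Check constraint: 2*2.3333 = 4.6666 >= -8 -- satisfied.
Step 2: Compute optimal value.
f(x*) = 3*(7/3)^2 - 14*(7/3) = -16.3333


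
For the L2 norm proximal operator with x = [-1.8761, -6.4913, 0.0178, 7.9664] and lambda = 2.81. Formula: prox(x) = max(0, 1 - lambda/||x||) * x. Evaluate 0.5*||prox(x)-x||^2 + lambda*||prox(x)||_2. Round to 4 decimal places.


Step 1: Compute ||x||.
||x|| = 10.4461
Step 2: Compute scaling factor.
scale = max(0, 1 - 2.81/10.4461) = 0.731
Step 3: prox(x) = [-1.3714, -4.7451, 0.013, 5.8234]
||prox(x)|| = 7.6361
Step 4: Proximal objective.
0.5*||prox-x||^2 = 3.9481
lambda*||prox|| = 21.4574
Total = 25.4054


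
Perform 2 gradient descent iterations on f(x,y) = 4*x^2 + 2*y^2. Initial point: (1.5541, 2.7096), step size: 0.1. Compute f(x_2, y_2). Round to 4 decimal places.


Gradient descent on f(x,y) = 4*x^2 + 2*y^2.
Starting point: (1.5541, 2.7096), alpha = 0.1
Step 1: grad_x = 2*4*1.5541 = 12.4328, grad_y = 2*2*2.7096 = 10.8384
  x_1 = 1.5541 - 0.1*12.4328 = 0.3108
  y_1 = 2.7096 - 0.1*10.8384 = 1.6258
Step 2: grad_x = 2*4*0.3108 = 2.4866, grad_y = 2*2*1.6258 = 6.503
  x_2 = 0.3108 - 0.1*2.4866 = 0.0622
  y_2 = 1.6258 - 0.1*6.503 = 0.9755
f(0.0622, 0.9755) = 4*0.0622^2 + 2*0.9755^2 = 1.9185


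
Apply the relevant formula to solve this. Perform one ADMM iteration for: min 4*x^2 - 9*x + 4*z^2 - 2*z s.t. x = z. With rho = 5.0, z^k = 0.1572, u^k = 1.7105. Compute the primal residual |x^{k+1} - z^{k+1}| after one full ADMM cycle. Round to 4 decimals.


ADMM iteration with rho = 5.0, z^k = 0.1572, u^k = 1.7105
Step 1: x-update.
Minimize 4*x^2 - 9*x + (5.0/2)*(x - 0.1572 + 1.7105)^2
FOC: (2*4 + 5.0)*x = 9 + 5.0*(0.1572 - 1.7105)
x^{k+1} = 0.0949
Step 2: z-update.
Minimize 4*z^2 - 2*z + (5.0/2)*(0.0949 - z + 1.7105)^2
FOC: (2*4 + 5.0)*z = 2 + 5.0*(0.0949 + 1.7105)
z^{k+1} = 0.8482
Step 3: u-update.
u^{k+1} = 1.7105 + 0.0949 - 0.8482 = 0.9572
Step 4: Primal residual = |0.0949 - 0.8482| = 0.7533


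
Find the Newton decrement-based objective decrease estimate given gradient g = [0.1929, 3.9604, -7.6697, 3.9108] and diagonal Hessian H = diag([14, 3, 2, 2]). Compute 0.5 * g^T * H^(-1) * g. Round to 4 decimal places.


Step 1: H is diagonal, so H^(-1) * g = [0.0138, 1.3201, -3.8349, 1.9554].
Step 2: g^T H^(-1) g = sum_i g_i^2 / H_ii
  = (0.1929)^2/14 + (3.9604)^2/3 + (-7.6697)^2/2 + (3.9108)^2/2
  = 0.0027 + 5.2283 + 29.4121 + 7.6472 = 42.2902
Step 3: Objective decrease = 0.5 * g^T H^(-1) g = 21.1451


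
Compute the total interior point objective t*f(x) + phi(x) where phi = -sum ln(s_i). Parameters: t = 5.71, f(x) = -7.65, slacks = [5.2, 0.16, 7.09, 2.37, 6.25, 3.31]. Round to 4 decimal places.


Step 1: Compute log-barrier.
ln values: [1.6487, -1.8326, 1.9587, 0.8629, 1.8326, 1.1969]
phi = -(1.6487 - 1.8326 + 1.9587 + 0.8629 + 1.8326 + 1.1969) = -5.6672
Step 2: Compute augmented objective.
t*f(x) = 5.71*-7.65 = -43.6815
Total = -43.6815 - 5.6672 = -49.3487


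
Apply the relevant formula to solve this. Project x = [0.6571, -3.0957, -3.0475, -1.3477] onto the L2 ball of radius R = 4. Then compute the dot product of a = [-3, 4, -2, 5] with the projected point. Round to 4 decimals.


Step 1: Compute ||x|| (intermediates to 6 decimals).
||x|| = sqrt(0.6571^2 + (-3.0957)^2 + (-3.0475)^2 + (-1.3477)^2) = 4.595508
Step 2: Project.
Since ||x|| > R, scale = R/||x|| = 4/4.595508 = 0.870415, proj(x) = scale * x
proj(x) = [0.57195, -2.694544, -2.65259, -1.173058]
Step 3: Dot product.
a^T * proj(x) = -3*0.57195 + 4*(-2.694544) - 2*(-2.65259) + 5*(-1.173058) = -13.0541


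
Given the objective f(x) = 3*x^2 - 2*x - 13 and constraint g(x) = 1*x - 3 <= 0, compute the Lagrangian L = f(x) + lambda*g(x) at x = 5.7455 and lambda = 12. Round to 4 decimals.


Step 1: Evaluate f(x).
f(5.7455) = 3*5.7455^2 - 2*5.7455 - 13 = 74.5413
Step 2: Evaluate g(x).
g(5.7455) = 1*5.7455 - 3 = 2.7455
Step 3: Compute Lagrangian.
L = 74.5413 + 12*2.7455 = 107.4873


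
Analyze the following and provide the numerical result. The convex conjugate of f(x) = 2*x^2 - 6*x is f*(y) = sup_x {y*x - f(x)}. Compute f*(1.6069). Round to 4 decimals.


f*(y) = sup_x {y*x - a*x^2 - b*x} = sup_x {(y-b)*x - a*x^2}
FOC: (y - b) - 2a*x = 0 => x* = (y - b)/(2a)
x* = (1.6069 + 6)/(2*2) = 1.9017
f*(1.6069) = (y-b)^2/(4a) = (1.6069 + 6)^2/(4*2)
= 57.8649/8 = 7.2331


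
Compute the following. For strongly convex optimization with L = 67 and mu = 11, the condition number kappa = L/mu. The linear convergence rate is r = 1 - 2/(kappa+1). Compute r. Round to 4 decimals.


Step 1: Compute the condition number.
kappa = L/mu = 67/11 = 6.0909
Step 2: Compute the convergence rate.
r = 1 - 2/(kappa + 1) = 1 - 2*mu/(L + mu) = (L - mu)/(L + mu) = 56/78 = 0.7179


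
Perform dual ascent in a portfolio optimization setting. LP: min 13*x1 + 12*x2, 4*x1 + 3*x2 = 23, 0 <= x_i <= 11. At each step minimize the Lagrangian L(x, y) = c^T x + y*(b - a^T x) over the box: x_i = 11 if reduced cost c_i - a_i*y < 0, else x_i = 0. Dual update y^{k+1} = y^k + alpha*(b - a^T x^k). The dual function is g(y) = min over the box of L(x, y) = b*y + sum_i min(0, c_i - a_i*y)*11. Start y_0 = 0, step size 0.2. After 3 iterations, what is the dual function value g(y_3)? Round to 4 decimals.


Dual ascent for LP: min 13*x1 + 12*x2, 4*x1 + 3*x2 = 23, 0 <= x_i <= 11
Step 1: y^k = 0.0, reduced costs: (13.0, 12.0)
  x^k = (0.0, 0.0), subgradient = b - a^T x = 23.0
  y^{k+1} = 0.0 + 0.2*23.0 = 4.6
Step 2: y^k = 4.6, reduced costs: (-5.4, -1.8)
  x^k = (11.0, 11.0), subgradient = b - a^T x = -54.0
  y^{k+1} = 4.6 + 0.2*-54.0 = -6.2
Step 3: y^k = -6.2, reduced costs: (37.8, 30.6)
  x^k = (0.0, 0.0), subgradient = b - a^T x = 23.0
  y^{k+1} = -6.2 + 0.2*23.0 = -1.6
Dual objective at y_3 = -1.6: reduced costs (19.4, 16.8), box minimizer x = (0.0, 0.0)
g(y_3) = b*y + (c1 - a1*y)*x1 + (c2 - a2*y)*x2 = 23*(-1.6) + 19.4*0.0 + 16.8*0.0 = -36.8 + 0.0 + 0.0 = -36.8


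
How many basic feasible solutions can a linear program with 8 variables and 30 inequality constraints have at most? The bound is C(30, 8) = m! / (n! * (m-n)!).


Each vertex corresponds to some choice of n active constraints out of m, so the number of vertices is at most C(m, n) = m! / (n!(m-n)!).
m = 30, n = 8
Numerator: 30 * 29 * 28 * 27 * 26 * 25 * 24 * 23
Denominator: 8! = 40320
C(30, 8) = 5852925


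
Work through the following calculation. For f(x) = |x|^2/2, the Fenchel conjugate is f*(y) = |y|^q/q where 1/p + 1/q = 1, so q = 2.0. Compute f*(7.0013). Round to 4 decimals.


The conjugate exponent q satisfies 1/p + 1/q = 1.
p = 2, so q = 2/(2 - 1) = 2.0
|y|^q = 7.0013^2.0 = 49.0182
f*(7.0013) = 49.0182 / 2.0 = 24.5091


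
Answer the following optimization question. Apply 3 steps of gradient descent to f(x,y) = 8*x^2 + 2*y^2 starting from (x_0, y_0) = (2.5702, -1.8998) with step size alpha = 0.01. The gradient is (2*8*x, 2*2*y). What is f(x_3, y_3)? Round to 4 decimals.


Gradient descent on f(x,y) = 8*x^2 + 2*y^2.
Starting point: (2.5702, -1.8998), alpha = 0.01
Step 1: grad_x = 2*8*2.5702 = 41.1232, grad_y = 2*2*-1.8998 = -7.5992
  x_1 = 2.5702 - 0.01*41.1232 = 2.159
  y_1 = -1.8998 - 0.01*-7.5992 = -1.8238
Step 2: grad_x = 2*8*2.159 = 34.5435, grad_y = 2*2*-1.8238 = -7.2952
  x_2 = 2.159 - 0.01*34.5435 = 1.8135
  y_2 = -1.8238 - 0.01*-7.2952 = -1.7509
Step 3: grad_x = 2*8*1.8135 = 29.0165, grad_y = 2*2*-1.7509 = -7.0034
  x_3 = 1.8135 - 0.01*29.0165 = 1.5234
  y_3 = -1.7509 - 0.01*-7.0034 = -1.6808
f(1.5234, -1.6808) = 8*1.5234^2 + 2*(-1.6808)^2 = 24.2155


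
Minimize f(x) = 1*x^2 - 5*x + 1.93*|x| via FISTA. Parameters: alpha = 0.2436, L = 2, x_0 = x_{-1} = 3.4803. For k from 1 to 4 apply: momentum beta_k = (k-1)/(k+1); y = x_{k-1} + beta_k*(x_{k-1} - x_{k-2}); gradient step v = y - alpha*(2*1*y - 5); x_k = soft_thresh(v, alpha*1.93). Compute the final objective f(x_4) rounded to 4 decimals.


FISTA on f(x) = 1*x^2 - 5*x + 1.93*|x|
L = 2, alpha = 0.2436
Iteration 1: beta = 0.0, y = 3.4803 + 0.0*(3.4803 - 3.4803) = 3.4803
  grad(y) = 1.9606, v = y - alpha*grad = 3.0027
  prox(v) = soft_thresh(3.0027, 0.4701) = 2.5325
Iteration 2: beta = 0.3333, y = 2.5325 + 0.3333*(2.5325 - 3.4803) = 2.2166
  grad(y) = -0.5667, v = y - alpha*grad = 2.3547
  prox(v) = soft_thresh(2.3547, 0.4701) = 1.8845
Iteration 3: beta = 0.5, y = 1.8845 + 0.5*(1.8845 - 2.5325) = 1.5605
  grad(y) = -1.8789, v = y - alpha*grad = 2.0182
  prox(v) = soft_thresh(2.0182, 0.4701) = 1.5481
Iteration 4: beta = 0.6, y = 1.5481 + 0.6*(1.5481 - 1.8845) = 1.3462
  grad(y) = -2.3075, v = y - alpha*grad = 1.9083
  prox(v) = soft_thresh(1.9083, 0.4701) = 1.4382
f(x_4) = 1*1.4382^2 - 5*1.4382 + 1.93*|1.4382| = -2.3469


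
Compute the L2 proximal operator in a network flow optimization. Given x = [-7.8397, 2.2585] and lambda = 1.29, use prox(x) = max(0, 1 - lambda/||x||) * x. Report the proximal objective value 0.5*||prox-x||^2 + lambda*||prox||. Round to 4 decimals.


Step 1: Compute ||x||.
||x|| = 8.1585
Step 2: Compute scaling factor.
scale = max(0, 1 - 1.29/8.1585) = 0.8419
Step 3: prox(x) = [-6.6001, 1.9014]
||prox(x)|| = 6.8685
Step 4: Proximal objective.
0.5*||prox-x||^2 = 0.8321
lambda*||prox|| = 8.8604
Total = 9.6925


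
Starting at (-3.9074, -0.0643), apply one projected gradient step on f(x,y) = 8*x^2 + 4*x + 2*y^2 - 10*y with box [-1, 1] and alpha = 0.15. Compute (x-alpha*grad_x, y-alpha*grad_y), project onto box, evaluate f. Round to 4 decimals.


Step 1: Compute gradient at (-3.9074, -0.0643).
grad_x = 2*8*-3.9074 + 4 = -58.5184
grad_y = 2*2*-0.0643 - 10 = -10.2572
Step 2: Gradient step.
x_raw = -3.9074 - 0.15*-58.5184 = 4.8704
y_raw = -0.0643 - 0.15*-10.2572 = 1.4743
Step 3: Project onto [-1, 1].
x_proj = clip(4.8704) = 1.0
y_proj = clip(1.4743) = 1.0
Step 4: Evaluate f.
f(1.0, 1.0) = 4.0


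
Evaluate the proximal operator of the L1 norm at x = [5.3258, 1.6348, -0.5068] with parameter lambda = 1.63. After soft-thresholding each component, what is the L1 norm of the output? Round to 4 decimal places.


Soft-thresholding with lambda = 1.63:
prox(5.3258) = sign(5.3258)*max(|5.3258| - 1.63, 0) = 3.6958
prox(1.6348) = sign(1.6348)*max(|1.6348| - 1.63, 0) = 0.0048
prox(-0.5068) = sign(-0.5068)*max(|-0.5068| - 1.63, 0) = 0.0
prox(x) = [3.6958, 0.0048, 0.0]
||prox(x)||_1 = 3.6958 + 0.0048 + 0.0 = 3.7006


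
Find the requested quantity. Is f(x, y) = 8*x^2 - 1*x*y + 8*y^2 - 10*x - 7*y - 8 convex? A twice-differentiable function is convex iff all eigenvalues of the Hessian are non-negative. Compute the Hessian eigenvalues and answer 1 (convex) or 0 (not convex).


The Hessian of f(x,y) = 8*x^2 - 1*x*y + 8*y^2 - 10*x - 7*y - 8 is:
H = [[16, -1], [-1, 16]]
Trace = 16 + 16 = 32
Determinant = 16*16 - (-1)^2 = 255
Discriminant = (32)^2 - 4*255 = 4.0
Eigenvalues: lambda_1 = 15.0, lambda_2 = 17.0
The function is convex.

1


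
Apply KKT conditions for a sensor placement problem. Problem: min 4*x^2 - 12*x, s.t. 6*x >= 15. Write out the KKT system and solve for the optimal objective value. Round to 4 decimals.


Step 1: Try lambda = 0 (constraint inactive).
x_unc = 12/(2*4) = 1.5
Check: 6*1.5 = 9.0 < 15 -- violated!
Step 2: Constraint must be active: 6*x = 15
x* = 15/6 = 2.5
lambda = (2*4*2.5 - 12)/6 = 1.3333
Step 3: Compute optimal value.
f(x*) = 4*2.5^2 - 12*2.5 = -5.0


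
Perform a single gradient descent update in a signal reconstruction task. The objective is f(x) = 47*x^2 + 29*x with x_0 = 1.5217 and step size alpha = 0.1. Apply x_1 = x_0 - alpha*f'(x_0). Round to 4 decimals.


We compute the gradient at x_0 and apply the update.
f'(x) = 94*x + 29
f'(1.5217) = 94*1.5217 + 29 = 172.0398
x_1 = 1.5217 - 0.1*172.0398 = -15.6823


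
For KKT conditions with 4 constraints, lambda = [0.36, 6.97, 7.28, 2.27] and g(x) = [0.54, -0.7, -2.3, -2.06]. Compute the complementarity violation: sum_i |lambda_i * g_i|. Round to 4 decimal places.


KKT complementary slackness check:
lambda_1 * g_1 = 0.36 * 0.54 = 0.1944
lambda_2 * g_2 = 6.97 * -0.7 = -4.879
lambda_3 * g_3 = 7.28 * -2.3 = -16.744
lambda_4 * g_4 = 2.27 * -2.06 = -4.6762
Total violation = 0.1944 + 4.879 + 16.744 + 4.6762 = 26.4936


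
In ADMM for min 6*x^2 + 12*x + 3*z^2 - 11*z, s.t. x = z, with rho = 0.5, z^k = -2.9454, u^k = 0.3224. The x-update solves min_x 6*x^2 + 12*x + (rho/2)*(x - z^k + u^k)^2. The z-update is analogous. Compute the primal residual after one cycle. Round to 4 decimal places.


ADMM iteration with rho = 0.5, z^k = -2.9454, u^k = 0.3224
Step 1: x-update.
Minimize 6*x^2 + 12*x + (0.5/2)*(x + 2.9454 + 0.3224)^2
FOC: (2*6 + 0.5)*x = -12 + 0.5*(-2.9454 - 0.3224)
x^{k+1} = -1.0907
Step 2: z-update.
Minimize 3*z^2 - 11*z + (0.5/2)*(-1.0907 - z + 0.3224)^2
FOC: (2*3 + 0.5)*z = 11 + 0.5*(-1.0907 + 0.3224)
z^{k+1} = 1.6332
Step 3: u-update.
u^{k+1} = 0.3224 - 1.0907 - 1.6332 = -2.4015
Step 4: Primal residual = |-1.0907 - 1.6332| = 2.7239


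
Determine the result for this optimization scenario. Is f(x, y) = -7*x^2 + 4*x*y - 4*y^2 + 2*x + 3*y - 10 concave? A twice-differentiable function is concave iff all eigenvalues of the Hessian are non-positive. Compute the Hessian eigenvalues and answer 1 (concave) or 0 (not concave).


The Hessian of f(x,y) = -7*x^2 + 4*x*y - 4*y^2 + 2*x + 3*y - 10 is:
H = [[-14, 4], [4, -8]]
Trace = -14 - 8 = -22
Determinant = -14*-8 - (4)^2 = 96
Discriminant = (-22)^2 - 4*96 = 100.0
Eigenvalues: lambda_1 = -16.0, lambda_2 = -6.0
The function is concave.

1


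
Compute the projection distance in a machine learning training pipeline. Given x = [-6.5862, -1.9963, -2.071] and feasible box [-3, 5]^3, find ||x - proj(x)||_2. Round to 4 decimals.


Project each component onto [-3, 5].
clip(-6.5862) = -3.0, clip(-1.9963) = -1.9963, clip(-2.071) = -2.071
Projection = [-3.0, -1.9963, -2.071]
Squared diffs: [12.8608, 0.0, 0.0]
Distance = sqrt(12.8608) = 3.5862


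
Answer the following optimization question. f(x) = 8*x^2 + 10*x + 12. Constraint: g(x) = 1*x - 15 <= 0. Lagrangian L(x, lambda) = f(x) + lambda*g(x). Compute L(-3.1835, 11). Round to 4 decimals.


Step 1: Evaluate f(x).
f(-3.1835) = 8*(-3.1835)^2 + 10*(-3.1835) + 12 = 61.2424
Step 2: Evaluate g(x).
g(-3.1835) = 1*-3.1835 - 15 = -18.1835
Step 3: Compute Lagrangian.
L = 61.2424 + 11*-18.1835 = -138.7761
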